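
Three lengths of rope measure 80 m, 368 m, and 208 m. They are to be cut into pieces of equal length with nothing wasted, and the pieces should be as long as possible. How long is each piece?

16 m

The greatest length dividing all of 80, 368, and 208 is their gcd.
80 = 2^4 × 5
368 = 2^4 × 23
208 = 2^4 × 13
gcd(80, 368, 208) = 2^4 = 16.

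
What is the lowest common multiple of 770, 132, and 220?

770 = 2 × 5 × 7 × 11
132 = 2^2 × 3 × 11
220 = 2^2 × 5 × 11
LCM(770, 132, 220) = 2^2 × 3 × 5 × 7 × 11 = 4620.

4620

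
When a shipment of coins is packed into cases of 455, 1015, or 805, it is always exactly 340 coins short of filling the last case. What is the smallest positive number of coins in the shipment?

Being 340 short of a full case of size k means N ≡ −340 (mod k), i.e. N + 340 is a multiple of each size.
455 = 5 × 7 × 13
1015 = 5 × 7 × 29
805 = 5 × 7 × 23
LCM(455, 1015, 805) = 5 × 7 × 13 × 23 × 29 = 303485.
Smallest positive N is 303485 − 340 = 303145.

303145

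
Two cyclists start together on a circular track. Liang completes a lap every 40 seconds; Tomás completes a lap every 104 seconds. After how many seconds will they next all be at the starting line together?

520 seconds

The first simultaneous occurrence is after LCM of the individual periods.
40 = 2^3 × 5
104 = 2^3 × 13
LCM(40, 104) = 2^3 × 5 × 13 = 520.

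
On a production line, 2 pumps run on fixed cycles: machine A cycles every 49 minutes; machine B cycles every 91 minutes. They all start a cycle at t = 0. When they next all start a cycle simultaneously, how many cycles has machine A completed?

13 cycles

They are all back at their starting positions together after one LCM of the periods.
49 = 7^2
91 = 7 × 13
LCM(49, 91) = 7^2 × 13 = 637.
Cycles for period 49: 637 / 49 = 13.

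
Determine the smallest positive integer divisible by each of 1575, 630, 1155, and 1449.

1575 = 3^2 × 5^2 × 7
630 = 2 × 3^2 × 5 × 7
1155 = 3 × 5 × 7 × 11
1449 = 3^2 × 7 × 23
LCM(1575, 630, 1155, 1449) = 2 × 3^2 × 5^2 × 7 × 11 × 23 = 796950.

796950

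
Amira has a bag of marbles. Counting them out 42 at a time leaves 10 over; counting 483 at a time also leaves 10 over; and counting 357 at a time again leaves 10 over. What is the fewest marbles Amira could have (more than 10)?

N − 10 must be a common multiple of 42, 483, and 357.
42 = 2 × 3 × 7
483 = 3 × 7 × 23
357 = 3 × 7 × 17
LCM(42, 483, 357) = 2 × 3 × 7 × 17 × 23 = 16422.
Smallest N > 10 is LCM + 10 = 16422 + 10 = 16432.

16432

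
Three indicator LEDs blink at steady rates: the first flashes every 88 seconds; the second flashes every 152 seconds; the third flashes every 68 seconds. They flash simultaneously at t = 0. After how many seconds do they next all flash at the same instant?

They coincide at every common multiple of the periods; the first is the LCM.
88 = 2^3 × 11
152 = 2^3 × 19
68 = 2^2 × 17
LCM(88, 152, 68) = 2^3 × 11 × 17 × 19 = 28424.

28424 seconds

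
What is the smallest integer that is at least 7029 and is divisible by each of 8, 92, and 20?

The integer must be a common multiple of 8, 92, and 20, so a multiple of their LCM.
8 = 2^3
92 = 2^2 × 23
20 = 2^2 × 5
LCM(8, 92, 20) = 2^3 × 5 × 23 = 920.
Smallest multiple of 920 that is ≥ 7029: ⌈7029/920⌉ × 920 = 8 × 920 = 7360.

7360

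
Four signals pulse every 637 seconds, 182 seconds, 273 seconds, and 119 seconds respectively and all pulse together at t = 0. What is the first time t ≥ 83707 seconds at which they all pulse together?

129948 seconds

Joint pulses occur at multiples of LCM(637, 182, 273, 119).
637 = 7^2 × 13
182 = 2 × 7 × 13
273 = 3 × 7 × 13
119 = 7 × 17
LCM(637, 182, 273, 119) = 2 × 3 × 7^2 × 13 × 17 = 64974.
Smallest multiple of 64974 that is ≥ 83707: ⌈83707/64974⌉ × 64974 = 2 × 64974 = 129948.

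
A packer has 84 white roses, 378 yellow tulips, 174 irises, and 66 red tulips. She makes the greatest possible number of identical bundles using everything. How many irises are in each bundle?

29

Number of bundles = gcd(84, 378, 174, 66).
84 = 2^2 × 3 × 7
378 = 2 × 3^3 × 7
174 = 2 × 3 × 29
66 = 2 × 3 × 11
gcd(84, 378, 174, 66) = 2 × 3 = 6.
irises per bundle = 174 / 6 = 29.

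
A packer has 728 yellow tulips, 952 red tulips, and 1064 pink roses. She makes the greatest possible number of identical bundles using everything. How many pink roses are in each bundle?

Number of bundles = gcd(728, 952, 1064).
728 = 2^3 × 7 × 13
952 = 2^3 × 7 × 17
1064 = 2^3 × 7 × 19
gcd(728, 952, 1064) = 2^3 × 7 = 56.
pink roses per bundle = 1064 / 56 = 19.

19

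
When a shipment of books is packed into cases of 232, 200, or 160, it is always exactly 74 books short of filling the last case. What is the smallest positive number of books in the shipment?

23126

Being 74 short of a full case of size k means N ≡ −74 (mod k), i.e. N + 74 is a multiple of each size.
232 = 2^3 × 29
200 = 2^3 × 5^2
160 = 2^5 × 5
LCM(232, 200, 160) = 2^5 × 5^2 × 29 = 23200.
Smallest positive N is 23200 − 74 = 23126.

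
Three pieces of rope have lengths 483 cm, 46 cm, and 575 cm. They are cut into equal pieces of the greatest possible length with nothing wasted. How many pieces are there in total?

48

Piece length = gcd(483, 46, 575).
483 = 3 × 7 × 23
46 = 2 × 23
575 = 5^2 × 23
gcd(483, 46, 575) = 23.
Total pieces = 483/23 + 46/23 + 575/23 = 21 + 2 + 25 = 48.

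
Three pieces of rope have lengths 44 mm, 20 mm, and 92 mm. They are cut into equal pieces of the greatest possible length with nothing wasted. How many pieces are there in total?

39

Piece length = gcd(44, 20, 92).
44 = 2^2 × 11
20 = 2^2 × 5
92 = 2^2 × 23
gcd(44, 20, 92) = 2^2 = 4.
Total pieces = 44/4 + 20/4 + 92/4 = 11 + 5 + 23 = 39.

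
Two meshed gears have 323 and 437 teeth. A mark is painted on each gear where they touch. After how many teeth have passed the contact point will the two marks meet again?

They coincide at every common multiple of the periods; the first is the LCM.
323 = 17 × 19
437 = 19 × 23
LCM(323, 437) = 17 × 19 × 23 = 7429.

7429 teeth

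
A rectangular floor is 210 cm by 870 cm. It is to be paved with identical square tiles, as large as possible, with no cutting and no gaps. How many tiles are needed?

Tile side = gcd(210, 870).
210 = 2 × 3 × 5 × 7
870 = 2 × 3 × 5 × 29
gcd(210, 870) = 2 × 3 × 5 = 30.
Tiles: (210/30) × (870/30) = 7 × 29 = 203.

203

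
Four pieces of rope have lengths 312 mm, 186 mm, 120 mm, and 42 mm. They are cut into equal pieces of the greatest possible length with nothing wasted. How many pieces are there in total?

Piece length = gcd(312, 186, 120, 42).
312 = 2^3 × 3 × 13
186 = 2 × 3 × 31
120 = 2^3 × 3 × 5
42 = 2 × 3 × 7
gcd(312, 186, 120, 42) = 2 × 3 = 6.
Total pieces = 312/6 + 186/6 + 120/6 + 42/6 = 52 + 31 + 20 + 7 = 110.

110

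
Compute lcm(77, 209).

1463

77 = 7 × 11
209 = 11 × 19
LCM(77, 209) = 7 × 11 × 19 = 1463.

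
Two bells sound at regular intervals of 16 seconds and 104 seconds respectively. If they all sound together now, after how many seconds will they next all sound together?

We need the least common multiple of the intervals.
16 = 2^4
104 = 2^3 × 13
LCM(16, 104) = 2^4 × 13 = 208.

208 seconds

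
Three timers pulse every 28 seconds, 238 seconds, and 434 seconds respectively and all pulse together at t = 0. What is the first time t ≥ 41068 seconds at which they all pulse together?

44268 seconds

Joint pulses occur at multiples of LCM(28, 238, 434).
28 = 2^2 × 7
238 = 2 × 7 × 17
434 = 2 × 7 × 31
LCM(28, 238, 434) = 2^2 × 7 × 17 × 31 = 14756.
Smallest multiple of 14756 that is ≥ 41068: ⌈41068/14756⌉ × 14756 = 3 × 14756 = 44268.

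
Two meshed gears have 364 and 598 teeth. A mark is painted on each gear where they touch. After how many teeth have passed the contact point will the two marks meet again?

8372 teeth

They coincide at every common multiple of the periods; the first is the LCM.
364 = 2^2 × 7 × 13
598 = 2 × 13 × 23
LCM(364, 598) = 2^2 × 7 × 13 × 23 = 8372.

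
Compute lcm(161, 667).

4669

161 = 7 × 23
667 = 23 × 29
LCM(161, 667) = 7 × 23 × 29 = 4669.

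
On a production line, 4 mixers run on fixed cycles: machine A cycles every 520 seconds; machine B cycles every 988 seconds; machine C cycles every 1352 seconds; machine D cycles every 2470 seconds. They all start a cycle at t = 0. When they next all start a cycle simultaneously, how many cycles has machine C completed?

95 cycles

They are all back at their starting positions together after one LCM of the periods.
520 = 2^3 × 5 × 13
988 = 2^2 × 13 × 19
1352 = 2^3 × 13^2
2470 = 2 × 5 × 13 × 19
LCM(520, 988, 1352, 2470) = 2^3 × 5 × 13^2 × 19 = 128440.
Cycles for period 1352: 128440 / 1352 = 95.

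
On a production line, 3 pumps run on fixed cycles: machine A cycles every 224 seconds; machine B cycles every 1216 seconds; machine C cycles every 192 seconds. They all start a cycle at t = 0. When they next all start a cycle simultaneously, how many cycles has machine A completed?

114 cycles

They are all back at their starting positions together after one LCM of the periods.
224 = 2^5 × 7
1216 = 2^6 × 19
192 = 2^6 × 3
LCM(224, 1216, 192) = 2^6 × 3 × 7 × 19 = 25536.
Cycles for period 224: 25536 / 224 = 114.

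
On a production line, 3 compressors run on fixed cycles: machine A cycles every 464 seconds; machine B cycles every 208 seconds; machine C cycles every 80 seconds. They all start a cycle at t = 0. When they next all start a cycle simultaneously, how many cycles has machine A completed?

65 cycles

The first common completion time is the LCM of the periods.
464 = 2^4 × 29
208 = 2^4 × 13
80 = 2^4 × 5
LCM(464, 208, 80) = 2^4 × 5 × 13 × 29 = 30160.
Cycles for period 464: 30160 / 464 = 65.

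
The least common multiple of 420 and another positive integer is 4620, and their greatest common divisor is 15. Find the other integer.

165

gcd × lcm = product of the two integers, so the other integer is (15 × 4620) / 420 = 165.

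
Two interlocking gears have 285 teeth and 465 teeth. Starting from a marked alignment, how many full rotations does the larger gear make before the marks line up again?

19 rotations

They are all back at their starting positions together after one LCM of the periods.
285 = 3 × 5 × 19
465 = 3 × 5 × 31
LCM(285, 465) = 3 × 5 × 19 × 31 = 8835.
Rotations for period 465: 8835 / 465 = 19.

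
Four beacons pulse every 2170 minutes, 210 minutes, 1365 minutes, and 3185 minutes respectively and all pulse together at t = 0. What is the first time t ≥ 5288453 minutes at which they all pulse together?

5331690 minutes

Joint pulses occur at multiples of LCM(2170, 210, 1365, 3185).
2170 = 2 × 5 × 7 × 31
210 = 2 × 3 × 5 × 7
1365 = 3 × 5 × 7 × 13
3185 = 5 × 7^2 × 13
LCM(2170, 210, 1365, 3185) = 2 × 3 × 5 × 7^2 × 13 × 31 = 592410.
Smallest multiple of 592410 that is ≥ 5288453: ⌈5288453/592410⌉ × 592410 = 9 × 592410 = 5331690.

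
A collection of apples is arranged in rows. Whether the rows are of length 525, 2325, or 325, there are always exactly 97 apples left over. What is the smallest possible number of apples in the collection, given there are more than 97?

N − 97 must be a common multiple of 525, 2325, and 325.
525 = 3 × 5^2 × 7
2325 = 3 × 5^2 × 31
325 = 5^2 × 13
LCM(525, 2325, 325) = 3 × 5^2 × 7 × 13 × 31 = 211575.
Smallest N > 97 is LCM + 97 = 211575 + 97 = 211672.

211672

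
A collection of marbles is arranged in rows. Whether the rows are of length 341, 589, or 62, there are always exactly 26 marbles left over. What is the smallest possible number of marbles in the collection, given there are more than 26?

12984

N − 26 must be a common multiple of 341, 589, and 62.
341 = 11 × 31
589 = 19 × 31
62 = 2 × 31
LCM(341, 589, 62) = 2 × 11 × 19 × 31 = 12958.
Smallest N > 26 is LCM + 26 = 12958 + 26 = 12984.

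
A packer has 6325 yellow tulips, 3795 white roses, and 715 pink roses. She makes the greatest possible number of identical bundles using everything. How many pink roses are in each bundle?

Number of bundles = gcd(6325, 3795, 715).
6325 = 5^2 × 11 × 23
3795 = 3 × 5 × 11 × 23
715 = 5 × 11 × 13
gcd(6325, 3795, 715) = 5 × 11 = 55.
pink roses per bundle = 715 / 55 = 13.

13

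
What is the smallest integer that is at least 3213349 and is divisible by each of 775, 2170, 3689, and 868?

The integer must be a common multiple of 775, 2170, 3689, and 868, so a multiple of their LCM.
775 = 5^2 × 31
2170 = 2 × 5 × 7 × 31
3689 = 7 × 17 × 31
868 = 2^2 × 7 × 31
LCM(775, 2170, 3689, 868) = 2^2 × 5^2 × 7 × 17 × 31 = 368900.
Smallest multiple of 368900 that is ≥ 3213349: ⌈3213349/368900⌉ × 368900 = 9 × 368900 = 3320100.

3320100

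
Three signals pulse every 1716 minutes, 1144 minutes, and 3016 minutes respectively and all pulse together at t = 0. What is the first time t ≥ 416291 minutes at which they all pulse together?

497640 minutes

Joint pulses occur at multiples of LCM(1716, 1144, 3016).
1716 = 2^2 × 3 × 11 × 13
1144 = 2^3 × 11 × 13
3016 = 2^3 × 13 × 29
LCM(1716, 1144, 3016) = 2^3 × 3 × 11 × 13 × 29 = 99528.
Smallest multiple of 99528 that is ≥ 416291: ⌈416291/99528⌉ × 99528 = 5 × 99528 = 497640.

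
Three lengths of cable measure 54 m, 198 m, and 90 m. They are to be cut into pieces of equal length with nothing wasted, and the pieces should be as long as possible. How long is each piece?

18 m

Each piece length must divide every original length, so the longest possible is gcd(54, 198, 90).
54 = 2 × 3^3
198 = 2 × 3^2 × 11
90 = 2 × 3^2 × 5
gcd(54, 198, 90) = 2 × 3^2 = 18.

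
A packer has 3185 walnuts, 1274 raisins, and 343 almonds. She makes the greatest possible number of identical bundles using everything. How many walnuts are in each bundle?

Number of bundles = gcd(3185, 1274, 343).
3185 = 5 × 7^2 × 13
1274 = 2 × 7^2 × 13
343 = 7^3
gcd(3185, 1274, 343) = 7^2 = 49.
walnuts per bundle = 3185 / 49 = 65.

65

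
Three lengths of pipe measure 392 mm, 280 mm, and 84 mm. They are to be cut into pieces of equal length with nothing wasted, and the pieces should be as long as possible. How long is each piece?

Each piece length must divide every original length, so the longest possible is gcd(392, 280, 84).
392 = 2^3 × 7^2
280 = 2^3 × 5 × 7
84 = 2^2 × 3 × 7
gcd(392, 280, 84) = 2^2 × 7 = 28.

28 mm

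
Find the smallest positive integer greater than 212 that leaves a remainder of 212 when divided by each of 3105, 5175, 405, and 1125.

N − 212 must be a common multiple of 3105, 5175, 405, and 1125.
3105 = 3^3 × 5 × 23
5175 = 3^2 × 5^2 × 23
405 = 3^4 × 5
1125 = 3^2 × 5^3
LCM(3105, 5175, 405, 1125) = 3^4 × 5^3 × 23 = 232875.
Smallest N > 212 is LCM + 212 = 232875 + 212 = 233087.

233087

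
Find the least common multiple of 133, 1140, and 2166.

133 = 7 × 19
1140 = 2^2 × 3 × 5 × 19
2166 = 2 × 3 × 19^2
LCM(133, 1140, 2166) = 2^2 × 3 × 5 × 7 × 19^2 = 151620.

151620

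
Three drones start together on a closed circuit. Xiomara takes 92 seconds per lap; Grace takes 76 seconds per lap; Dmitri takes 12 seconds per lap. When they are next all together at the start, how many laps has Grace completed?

The first common completion time is the LCM of the periods.
92 = 2^2 × 23
76 = 2^2 × 19
12 = 2^2 × 3
LCM(92, 76, 12) = 2^2 × 3 × 19 × 23 = 5244.
Laps for period 76: 5244 / 76 = 69.

69 laps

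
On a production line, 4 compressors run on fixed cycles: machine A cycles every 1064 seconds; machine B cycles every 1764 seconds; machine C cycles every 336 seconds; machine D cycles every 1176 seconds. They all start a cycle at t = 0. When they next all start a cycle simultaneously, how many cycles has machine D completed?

114 cycles

The first common completion time is the LCM of the periods.
1064 = 2^3 × 7 × 19
1764 = 2^2 × 3^2 × 7^2
336 = 2^4 × 3 × 7
1176 = 2^3 × 3 × 7^2
LCM(1064, 1764, 336, 1176) = 2^4 × 3^2 × 7^2 × 19 = 134064.
Cycles for period 1176: 134064 / 1176 = 114.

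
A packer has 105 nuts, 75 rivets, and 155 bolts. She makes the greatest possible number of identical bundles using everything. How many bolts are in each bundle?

31

Number of bundles = gcd(105, 75, 155).
105 = 3 × 5 × 7
75 = 3 × 5^2
155 = 5 × 31
gcd(105, 75, 155) = 5.
bolts per bundle = 155 / 5 = 31.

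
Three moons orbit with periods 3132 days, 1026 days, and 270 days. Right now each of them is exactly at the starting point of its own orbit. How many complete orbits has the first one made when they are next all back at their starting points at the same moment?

The first common completion time is the LCM of the periods.
3132 = 2^2 × 3^3 × 29
1026 = 2 × 3^3 × 19
270 = 2 × 3^3 × 5
LCM(3132, 1026, 270) = 2^2 × 3^3 × 5 × 19 × 29 = 297540.
Orbits for period 3132: 297540 / 3132 = 95.

95 orbits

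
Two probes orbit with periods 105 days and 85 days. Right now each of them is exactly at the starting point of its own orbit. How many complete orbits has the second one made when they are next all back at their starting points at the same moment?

21 orbits

All finish a whole number of cycles simultaneously at t = LCM of the periods.
105 = 3 × 5 × 7
85 = 5 × 17
LCM(105, 85) = 3 × 5 × 7 × 17 = 1785.
Orbits for period 85: 1785 / 85 = 21.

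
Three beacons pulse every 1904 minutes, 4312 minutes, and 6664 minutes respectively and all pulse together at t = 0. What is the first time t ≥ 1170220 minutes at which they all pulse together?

1172864 minutes

Joint pulses occur at multiples of LCM(1904, 4312, 6664).
1904 = 2^4 × 7 × 17
4312 = 2^3 × 7^2 × 11
6664 = 2^3 × 7^2 × 17
LCM(1904, 4312, 6664) = 2^4 × 7^2 × 11 × 17 = 146608.
Smallest multiple of 146608 that is ≥ 1170220: ⌈1170220/146608⌉ × 146608 = 8 × 146608 = 1172864.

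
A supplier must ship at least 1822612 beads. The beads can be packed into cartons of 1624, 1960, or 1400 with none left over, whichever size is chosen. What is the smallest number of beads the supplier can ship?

The number of beads must be a common multiple of 1624, 1960, and 1400, so a multiple of their LCM.
1624 = 2^3 × 7 × 29
1960 = 2^3 × 5 × 7^2
1400 = 2^3 × 5^2 × 7
LCM(1624, 1960, 1400) = 2^3 × 5^2 × 7^2 × 29 = 284200.
Smallest multiple of 284200 that is ≥ 1822612: ⌈1822612/284200⌉ × 284200 = 7 × 284200 = 1989400.

1989400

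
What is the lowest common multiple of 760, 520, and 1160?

286520

760 = 2^3 × 5 × 19
520 = 2^3 × 5 × 13
1160 = 2^3 × 5 × 29
LCM(760, 520, 1160) = 2^3 × 5 × 13 × 19 × 29 = 286520.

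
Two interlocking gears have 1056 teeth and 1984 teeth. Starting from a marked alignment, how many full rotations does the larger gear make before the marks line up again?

The first common completion time is the LCM of the periods.
1056 = 2^5 × 3 × 11
1984 = 2^6 × 31
LCM(1056, 1984) = 2^6 × 3 × 11 × 31 = 65472.
Rotations for period 1984: 65472 / 1984 = 33.

33 rotations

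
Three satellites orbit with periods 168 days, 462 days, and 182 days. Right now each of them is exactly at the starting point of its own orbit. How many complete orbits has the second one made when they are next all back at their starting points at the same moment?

All finish a whole number of cycles simultaneously at t = LCM of the periods.
168 = 2^3 × 3 × 7
462 = 2 × 3 × 7 × 11
182 = 2 × 7 × 13
LCM(168, 462, 182) = 2^3 × 3 × 7 × 11 × 13 = 24024.
Orbits for period 462: 24024 / 462 = 52.

52 orbits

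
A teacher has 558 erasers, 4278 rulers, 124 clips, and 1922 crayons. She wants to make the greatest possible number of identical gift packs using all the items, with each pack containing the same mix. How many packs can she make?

The pack count must divide each quantity, so the greatest is gcd(558, 4278, 124, 1922).
558 = 2 × 3^2 × 31
4278 = 2 × 3 × 23 × 31
124 = 2^2 × 31
1922 = 2 × 31^2
gcd(558, 4278, 124, 1922) = 2 × 31 = 62.

62 packs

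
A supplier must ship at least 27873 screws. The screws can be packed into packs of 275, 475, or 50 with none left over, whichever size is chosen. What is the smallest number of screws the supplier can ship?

The number of screws must be a common multiple of 275, 475, and 50, so a multiple of their LCM.
275 = 5^2 × 11
475 = 5^2 × 19
50 = 2 × 5^2
LCM(275, 475, 50) = 2 × 5^2 × 11 × 19 = 10450.
Smallest multiple of 10450 that is ≥ 27873: ⌈27873/10450⌉ × 10450 = 3 × 10450 = 31350.

31350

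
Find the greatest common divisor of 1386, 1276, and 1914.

1386 = 2 × 3^2 × 7 × 11
1276 = 2^2 × 11 × 29
1914 = 2 × 3 × 11 × 29
gcd(1386, 1276, 1914) = 2 × 11 = 22.

22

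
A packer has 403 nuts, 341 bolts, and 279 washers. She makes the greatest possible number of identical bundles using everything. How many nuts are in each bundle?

Number of bundles = gcd(403, 341, 279).
403 = 13 × 31
341 = 11 × 31
279 = 3^2 × 31
gcd(403, 341, 279) = 31.
nuts per bundle = 403 / 31 = 13.

13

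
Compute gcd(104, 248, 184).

8

104 = 2^3 × 13
248 = 2^3 × 31
184 = 2^3 × 23
gcd(104, 248, 184) = 2^3 = 8.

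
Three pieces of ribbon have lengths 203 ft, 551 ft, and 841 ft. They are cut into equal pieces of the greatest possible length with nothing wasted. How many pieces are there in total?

Piece length = gcd(203, 551, 841).
203 = 7 × 29
551 = 19 × 29
841 = 29^2
gcd(203, 551, 841) = 29.
Total pieces = 203/29 + 551/29 + 841/29 = 7 + 19 + 29 = 55.

55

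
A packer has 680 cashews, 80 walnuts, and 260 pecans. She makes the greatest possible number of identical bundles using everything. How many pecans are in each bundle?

Number of bundles = gcd(680, 80, 260).
680 = 2^3 × 5 × 17
80 = 2^4 × 5
260 = 2^2 × 5 × 13
gcd(680, 80, 260) = 2^2 × 5 = 20.
pecans per bundle = 260 / 20 = 13.

13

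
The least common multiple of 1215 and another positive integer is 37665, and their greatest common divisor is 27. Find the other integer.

837

gcd × lcm = product of the two integers, so the other integer is (27 × 37665) / 1215 = 837.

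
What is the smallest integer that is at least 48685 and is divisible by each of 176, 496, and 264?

49104

The integer must be a common multiple of 176, 496, and 264, so a multiple of their LCM.
176 = 2^4 × 11
496 = 2^4 × 31
264 = 2^3 × 3 × 11
LCM(176, 496, 264) = 2^4 × 3 × 11 × 31 = 16368.
Smallest multiple of 16368 that is ≥ 48685: ⌈48685/16368⌉ × 16368 = 3 × 16368 = 49104.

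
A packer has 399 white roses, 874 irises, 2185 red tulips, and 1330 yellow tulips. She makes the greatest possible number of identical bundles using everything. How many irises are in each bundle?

Number of bundles = gcd(399, 874, 2185, 1330).
399 = 3 × 7 × 19
874 = 2 × 19 × 23
2185 = 5 × 19 × 23
1330 = 2 × 5 × 7 × 19
gcd(399, 874, 2185, 1330) = 19.
irises per bundle = 874 / 19 = 46.

46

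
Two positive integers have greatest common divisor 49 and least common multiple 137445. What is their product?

6734805

For any two positive integers, gcd × lcm = product = 49 × 137445 = 6734805.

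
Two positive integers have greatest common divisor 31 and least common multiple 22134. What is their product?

For any two positive integers, gcd × lcm = product = 31 × 22134 = 686154.

686154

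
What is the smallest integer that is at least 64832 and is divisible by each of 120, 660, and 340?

The integer must be a common multiple of 120, 660, and 340, so a multiple of their LCM.
120 = 2^3 × 3 × 5
660 = 2^2 × 3 × 5 × 11
340 = 2^2 × 5 × 17
LCM(120, 660, 340) = 2^3 × 3 × 5 × 11 × 17 = 22440.
Smallest multiple of 22440 that is ≥ 64832: ⌈64832/22440⌉ × 22440 = 3 × 22440 = 67320.

67320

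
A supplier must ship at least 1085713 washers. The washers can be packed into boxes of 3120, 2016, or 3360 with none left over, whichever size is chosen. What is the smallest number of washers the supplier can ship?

The number of washers must be a common multiple of 3120, 2016, and 3360, so a multiple of their LCM.
3120 = 2^4 × 3 × 5 × 13
2016 = 2^5 × 3^2 × 7
3360 = 2^5 × 3 × 5 × 7
LCM(3120, 2016, 3360) = 2^5 × 3^2 × 5 × 7 × 13 = 131040.
Smallest multiple of 131040 that is ≥ 1085713: ⌈1085713/131040⌉ × 131040 = 9 × 131040 = 1179360.

1179360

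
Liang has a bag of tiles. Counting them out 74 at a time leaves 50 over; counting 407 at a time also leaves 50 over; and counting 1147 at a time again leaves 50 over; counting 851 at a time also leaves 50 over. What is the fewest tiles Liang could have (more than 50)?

580432

N − 50 must be a common multiple of 74, 407, 1147, and 851.
74 = 2 × 37
407 = 11 × 37
1147 = 31 × 37
851 = 23 × 37
LCM(74, 407, 1147, 851) = 2 × 11 × 23 × 31 × 37 = 580382.
Smallest N > 50 is LCM + 50 = 580382 + 50 = 580432.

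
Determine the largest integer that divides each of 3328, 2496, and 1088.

64

3328 = 2^8 × 13
2496 = 2^6 × 3 × 13
1088 = 2^6 × 17
gcd(3328, 2496, 1088) = 2^6 = 64.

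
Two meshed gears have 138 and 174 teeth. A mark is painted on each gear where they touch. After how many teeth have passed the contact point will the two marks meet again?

4002 teeth

The first simultaneous occurrence is after LCM of the individual periods.
138 = 2 × 3 × 23
174 = 2 × 3 × 29
LCM(138, 174) = 2 × 3 × 23 × 29 = 4002.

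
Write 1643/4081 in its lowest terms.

1643 = 31 × 53
4081 = 7 × 11 × 53
gcd(1643, 4081) = 53.
Divide numerator and denominator by 53: 1643/4081 = 31/77.

31/77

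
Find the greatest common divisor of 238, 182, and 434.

238 = 2 × 7 × 17
182 = 2 × 7 × 13
434 = 2 × 7 × 31
gcd(238, 182, 434) = 2 × 7 = 14.

14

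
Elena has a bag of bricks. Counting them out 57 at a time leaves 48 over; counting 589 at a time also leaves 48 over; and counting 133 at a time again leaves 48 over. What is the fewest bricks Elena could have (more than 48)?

12417

N − 48 must be a common multiple of 57, 589, and 133.
57 = 3 × 19
589 = 19 × 31
133 = 7 × 19
LCM(57, 589, 133) = 3 × 7 × 19 × 31 = 12369.
Smallest N > 48 is LCM + 48 = 12369 + 48 = 12417.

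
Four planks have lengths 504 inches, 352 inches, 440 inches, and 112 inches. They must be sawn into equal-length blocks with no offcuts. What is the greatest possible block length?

The block length must divide every plank, so the greatest is gcd(504, 352, 440, 112).
504 = 2^3 × 3^2 × 7
352 = 2^5 × 11
440 = 2^3 × 5 × 11
112 = 2^4 × 7
gcd(504, 352, 440, 112) = 2^3 = 8.

8 inches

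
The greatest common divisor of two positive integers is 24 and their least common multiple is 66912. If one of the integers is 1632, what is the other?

984

For two integers, gcd × lcm = product, so the other is (24 × 66912) / 1632 = 1605888 / 1632 = 984.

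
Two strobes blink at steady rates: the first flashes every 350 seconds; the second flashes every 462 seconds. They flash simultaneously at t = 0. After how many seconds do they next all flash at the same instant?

11550 seconds

The first simultaneous occurrence is after LCM of the individual periods.
350 = 2 × 5^2 × 7
462 = 2 × 3 × 7 × 11
LCM(350, 462) = 2 × 3 × 5^2 × 7 × 11 = 11550.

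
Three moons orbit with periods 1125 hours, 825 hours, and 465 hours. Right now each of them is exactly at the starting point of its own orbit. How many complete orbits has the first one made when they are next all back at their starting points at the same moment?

341 orbits

They are all back at their starting positions together after one LCM of the periods.
1125 = 3^2 × 5^3
825 = 3 × 5^2 × 11
465 = 3 × 5 × 31
LCM(1125, 825, 465) = 3^2 × 5^3 × 11 × 31 = 383625.
Orbits for period 1125: 383625 / 1125 = 341.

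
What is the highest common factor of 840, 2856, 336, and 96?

24

840 = 2^3 × 3 × 5 × 7
2856 = 2^3 × 3 × 7 × 17
336 = 2^4 × 3 × 7
96 = 2^5 × 3
gcd(840, 2856, 336, 96) = 2^3 × 3 = 24.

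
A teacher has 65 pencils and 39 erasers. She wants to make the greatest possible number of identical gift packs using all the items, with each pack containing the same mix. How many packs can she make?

13 packs

The pack count must divide each quantity, so the greatest is gcd(65, 39).
65 = 5 × 13
39 = 3 × 13
gcd(65, 39) = 13.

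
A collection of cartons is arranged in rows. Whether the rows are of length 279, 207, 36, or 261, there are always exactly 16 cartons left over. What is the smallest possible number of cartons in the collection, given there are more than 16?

N − 16 must be a common multiple of 279, 207, 36, and 261.
279 = 3^2 × 31
207 = 3^2 × 23
36 = 2^2 × 3^2
261 = 3^2 × 29
LCM(279, 207, 36, 261) = 2^2 × 3^2 × 23 × 29 × 31 = 744372.
Smallest N > 16 is LCM + 16 = 744372 + 16 = 744388.

744388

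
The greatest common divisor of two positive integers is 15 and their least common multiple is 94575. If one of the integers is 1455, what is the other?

For two integers, gcd × lcm = product, so the other is (15 × 94575) / 1455 = 1418625 / 1455 = 975.

975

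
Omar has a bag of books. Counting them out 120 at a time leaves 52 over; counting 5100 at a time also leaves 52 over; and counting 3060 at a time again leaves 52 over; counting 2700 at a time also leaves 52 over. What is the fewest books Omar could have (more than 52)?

N − 52 must be a common multiple of 120, 5100, 3060, and 2700.
120 = 2^3 × 3 × 5
5100 = 2^2 × 3 × 5^2 × 17
3060 = 2^2 × 3^2 × 5 × 17
2700 = 2^2 × 3^3 × 5^2
LCM(120, 5100, 3060, 2700) = 2^3 × 3^3 × 5^2 × 17 = 91800.
Smallest N > 52 is LCM + 52 = 91800 + 52 = 91852.

91852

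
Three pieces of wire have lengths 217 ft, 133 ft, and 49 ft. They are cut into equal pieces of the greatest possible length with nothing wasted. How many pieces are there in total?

Piece length = gcd(217, 133, 49).
217 = 7 × 31
133 = 7 × 19
49 = 7^2
gcd(217, 133, 49) = 7.
Total pieces = 217/7 + 133/7 + 49/7 = 31 + 19 + 7 = 57.

57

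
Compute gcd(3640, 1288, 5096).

56

3640 = 2^3 × 5 × 7 × 13
1288 = 2^3 × 7 × 23
5096 = 2^3 × 7^2 × 13
gcd(3640, 1288, 5096) = 2^3 × 7 = 56.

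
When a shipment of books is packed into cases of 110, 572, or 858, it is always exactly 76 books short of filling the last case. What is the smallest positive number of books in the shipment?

8504

Being 76 short of a full case of size k means N ≡ −76 (mod k), i.e. N + 76 is a multiple of each size.
110 = 2 × 5 × 11
572 = 2^2 × 11 × 13
858 = 2 × 3 × 11 × 13
LCM(110, 572, 858) = 2^2 × 3 × 5 × 11 × 13 = 8580.
Smallest positive N is 8580 − 76 = 8504.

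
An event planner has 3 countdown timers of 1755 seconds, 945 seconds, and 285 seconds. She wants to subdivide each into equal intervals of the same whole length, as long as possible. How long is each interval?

15 seconds

The interval must divide each timer length; the longest such is the gcd.
1755 = 3^3 × 5 × 13
945 = 3^3 × 5 × 7
285 = 3 × 5 × 19
gcd(1755, 945, 285) = 3 × 5 = 15.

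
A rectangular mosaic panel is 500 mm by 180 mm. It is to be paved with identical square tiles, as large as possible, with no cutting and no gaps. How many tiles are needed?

Tile side = gcd(500, 180).
500 = 2^2 × 5^3
180 = 2^2 × 3^2 × 5
gcd(500, 180) = 2^2 × 5 = 20.
Tiles: (500/20) × (180/20) = 25 × 9 = 225.

225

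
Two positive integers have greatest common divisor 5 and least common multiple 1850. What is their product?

For any two positive integers, gcd × lcm = product = 5 × 1850 = 9250.

9250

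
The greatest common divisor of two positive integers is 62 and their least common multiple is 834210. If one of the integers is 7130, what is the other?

7254

For two integers, gcd × lcm = product, so the other is (62 × 834210) / 7130 = 51721020 / 7130 = 7254.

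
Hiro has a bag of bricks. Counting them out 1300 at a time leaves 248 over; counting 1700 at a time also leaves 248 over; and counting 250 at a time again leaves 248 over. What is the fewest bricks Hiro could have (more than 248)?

N − 248 must be a common multiple of 1300, 1700, and 250.
1300 = 2^2 × 5^2 × 13
1700 = 2^2 × 5^2 × 17
250 = 2 × 5^3
LCM(1300, 1700, 250) = 2^2 × 5^3 × 13 × 17 = 110500.
Smallest N > 248 is LCM + 248 = 110500 + 248 = 110748.

110748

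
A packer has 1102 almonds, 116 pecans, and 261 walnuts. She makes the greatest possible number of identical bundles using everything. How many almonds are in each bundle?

Number of bundles = gcd(1102, 116, 261).
1102 = 2 × 19 × 29
116 = 2^2 × 29
261 = 3^2 × 29
gcd(1102, 116, 261) = 29.
almonds per bundle = 1102 / 29 = 38.

38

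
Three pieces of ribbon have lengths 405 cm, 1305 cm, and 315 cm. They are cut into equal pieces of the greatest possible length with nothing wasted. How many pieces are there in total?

Piece length = gcd(405, 1305, 315).
405 = 3^4 × 5
1305 = 3^2 × 5 × 29
315 = 3^2 × 5 × 7
gcd(405, 1305, 315) = 3^2 × 5 = 45.
Total pieces = 405/45 + 1305/45 + 315/45 = 9 + 29 + 7 = 45.

45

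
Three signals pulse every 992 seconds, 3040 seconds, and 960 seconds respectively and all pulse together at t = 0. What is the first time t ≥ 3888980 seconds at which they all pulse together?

Joint pulses occur at multiples of LCM(992, 3040, 960).
992 = 2^5 × 31
3040 = 2^5 × 5 × 19
960 = 2^6 × 3 × 5
LCM(992, 3040, 960) = 2^6 × 3 × 5 × 19 × 31 = 565440.
Smallest multiple of 565440 that is ≥ 3888980: ⌈3888980/565440⌉ × 565440 = 7 × 565440 = 3958080.

3958080 seconds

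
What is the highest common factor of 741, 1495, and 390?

741 = 3 × 13 × 19
1495 = 5 × 13 × 23
390 = 2 × 3 × 5 × 13
gcd(741, 1495, 390) = 13.

13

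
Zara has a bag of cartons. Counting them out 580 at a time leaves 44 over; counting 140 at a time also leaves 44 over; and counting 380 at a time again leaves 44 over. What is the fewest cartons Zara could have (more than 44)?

77184

N − 44 must be a common multiple of 580, 140, and 380.
580 = 2^2 × 5 × 29
140 = 2^2 × 5 × 7
380 = 2^2 × 5 × 19
LCM(580, 140, 380) = 2^2 × 5 × 7 × 19 × 29 = 77140.
Smallest N > 44 is LCM + 44 = 77140 + 44 = 77184.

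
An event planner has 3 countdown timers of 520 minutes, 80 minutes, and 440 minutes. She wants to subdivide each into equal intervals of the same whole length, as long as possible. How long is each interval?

40 minutes

The interval must divide each timer length; the longest such is the gcd.
520 = 2^3 × 5 × 13
80 = 2^4 × 5
440 = 2^3 × 5 × 11
gcd(520, 80, 440) = 2^3 × 5 = 40.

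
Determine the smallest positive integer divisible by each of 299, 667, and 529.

299 = 13 × 23
667 = 23 × 29
529 = 23^2
LCM(299, 667, 529) = 13 × 23^2 × 29 = 199433.

199433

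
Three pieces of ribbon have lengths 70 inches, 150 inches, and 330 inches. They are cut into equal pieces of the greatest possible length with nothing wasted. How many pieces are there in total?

55

Piece length = gcd(70, 150, 330).
70 = 2 × 5 × 7
150 = 2 × 3 × 5^2
330 = 2 × 3 × 5 × 11
gcd(70, 150, 330) = 2 × 5 = 10.
Total pieces = 70/10 + 150/10 + 330/10 = 7 + 15 + 33 = 55.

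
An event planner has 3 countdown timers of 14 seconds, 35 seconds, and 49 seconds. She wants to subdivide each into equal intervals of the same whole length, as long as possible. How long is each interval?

The interval must divide each timer length; the longest such is the gcd.
14 = 2 × 7
35 = 5 × 7
49 = 7^2
gcd(14, 35, 49) = 7.

7 seconds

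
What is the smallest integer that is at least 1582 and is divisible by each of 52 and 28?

The integer must be a common multiple of 52 and 28, so a multiple of their LCM.
52 = 2^2 × 13
28 = 2^2 × 7
LCM(52, 28) = 2^2 × 7 × 13 = 364.
Smallest multiple of 364 that is ≥ 1582: ⌈1582/364⌉ × 364 = 5 × 364 = 1820.

1820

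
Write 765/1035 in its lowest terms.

765 = 3^2 × 5 × 17
1035 = 3^2 × 5 × 23
gcd(765, 1035) = 3^2 × 5 = 45.
Divide numerator and denominator by 45: 765/1035 = 17/23.

17/23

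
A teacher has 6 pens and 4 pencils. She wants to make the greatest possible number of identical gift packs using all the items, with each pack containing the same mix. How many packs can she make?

By the Euclidean algorithm:
6 = 1 × 4 + 2
4 = 2 × 2 + 0
gcd(6, 4) = 2.

2 packs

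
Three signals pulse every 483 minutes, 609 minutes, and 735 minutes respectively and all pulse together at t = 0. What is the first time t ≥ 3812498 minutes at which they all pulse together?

Joint pulses occur at multiples of LCM(483, 609, 735).
483 = 3 × 7 × 23
609 = 3 × 7 × 29
735 = 3 × 5 × 7^2
LCM(483, 609, 735) = 3 × 5 × 7^2 × 23 × 29 = 490245.
Smallest multiple of 490245 that is ≥ 3812498: ⌈3812498/490245⌉ × 490245 = 8 × 490245 = 3921960.

3921960 minutes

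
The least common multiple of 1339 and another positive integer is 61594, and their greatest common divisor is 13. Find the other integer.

598

gcd × lcm = product of the two integers, so the other integer is (13 × 61594) / 1339 = 598.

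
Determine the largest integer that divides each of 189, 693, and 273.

189 = 3^3 × 7
693 = 3^2 × 7 × 11
273 = 3 × 7 × 13
gcd(189, 693, 273) = 3 × 7 = 21.

21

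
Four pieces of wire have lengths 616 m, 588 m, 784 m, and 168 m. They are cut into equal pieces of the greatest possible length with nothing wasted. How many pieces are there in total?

Piece length = gcd(616, 588, 784, 168).
616 = 2^3 × 7 × 11
588 = 2^2 × 3 × 7^2
784 = 2^4 × 7^2
168 = 2^3 × 3 × 7
gcd(616, 588, 784, 168) = 2^2 × 7 = 28.
Total pieces = 616/28 + 588/28 + 784/28 + 168/28 = 22 + 21 + 28 + 6 = 77.

77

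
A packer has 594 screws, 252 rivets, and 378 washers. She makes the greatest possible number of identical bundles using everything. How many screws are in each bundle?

Number of bundles = gcd(594, 252, 378).
594 = 2 × 3^3 × 11
252 = 2^2 × 3^2 × 7
378 = 2 × 3^3 × 7
gcd(594, 252, 378) = 2 × 3^2 = 18.
screws per bundle = 594 / 18 = 33.

33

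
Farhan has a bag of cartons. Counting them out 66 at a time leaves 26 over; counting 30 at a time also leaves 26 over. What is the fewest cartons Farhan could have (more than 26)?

356

N − 26 must be a common multiple of 66 and 30.
66 = 2 × 3 × 11
30 = 2 × 3 × 5
LCM(66, 30) = 2 × 3 × 5 × 11 = 330.
Smallest N > 26 is LCM + 26 = 330 + 26 = 356.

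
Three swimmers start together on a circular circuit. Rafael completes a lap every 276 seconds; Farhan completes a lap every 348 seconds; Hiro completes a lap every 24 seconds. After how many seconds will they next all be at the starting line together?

16008 seconds

We need the least common multiple of the intervals.
276 = 2^2 × 3 × 23
348 = 2^2 × 3 × 29
24 = 2^3 × 3
LCM(276, 348, 24) = 2^3 × 3 × 23 × 29 = 16008.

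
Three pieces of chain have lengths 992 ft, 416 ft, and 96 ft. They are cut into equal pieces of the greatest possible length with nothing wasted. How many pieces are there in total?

Piece length = gcd(992, 416, 96).
992 = 2^5 × 31
416 = 2^5 × 13
96 = 2^5 × 3
gcd(992, 416, 96) = 2^5 = 32.
Total pieces = 992/32 + 416/32 + 96/32 = 31 + 13 + 3 = 47.

47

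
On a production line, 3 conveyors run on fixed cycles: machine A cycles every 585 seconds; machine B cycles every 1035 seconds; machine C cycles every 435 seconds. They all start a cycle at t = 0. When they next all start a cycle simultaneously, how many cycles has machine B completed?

377 cycles

All finish a whole number of cycles simultaneously at t = LCM of the periods.
585 = 3^2 × 5 × 13
1035 = 3^2 × 5 × 23
435 = 3 × 5 × 29
LCM(585, 1035, 435) = 3^2 × 5 × 13 × 23 × 29 = 390195.
Cycles for period 1035: 390195 / 1035 = 377.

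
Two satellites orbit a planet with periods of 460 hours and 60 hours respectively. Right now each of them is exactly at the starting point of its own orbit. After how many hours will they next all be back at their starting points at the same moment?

1380 hours

We need the least common multiple of the intervals.
460 = 2^2 × 5 × 23
60 = 2^2 × 3 × 5
LCM(460, 60) = 2^2 × 3 × 5 × 23 = 1380.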